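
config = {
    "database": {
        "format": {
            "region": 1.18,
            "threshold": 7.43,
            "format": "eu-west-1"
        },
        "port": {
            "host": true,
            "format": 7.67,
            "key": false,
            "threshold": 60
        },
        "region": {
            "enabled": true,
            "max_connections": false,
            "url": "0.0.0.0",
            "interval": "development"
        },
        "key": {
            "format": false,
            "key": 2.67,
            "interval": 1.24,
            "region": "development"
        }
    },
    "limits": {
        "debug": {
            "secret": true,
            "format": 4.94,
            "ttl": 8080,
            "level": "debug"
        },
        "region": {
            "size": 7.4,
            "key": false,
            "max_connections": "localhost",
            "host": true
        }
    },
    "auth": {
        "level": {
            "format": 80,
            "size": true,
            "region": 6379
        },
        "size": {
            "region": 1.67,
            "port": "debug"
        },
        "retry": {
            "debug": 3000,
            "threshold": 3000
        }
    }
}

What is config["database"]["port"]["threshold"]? 60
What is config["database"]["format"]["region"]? 1.18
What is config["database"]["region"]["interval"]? "development"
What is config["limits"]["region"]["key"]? False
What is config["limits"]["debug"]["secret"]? True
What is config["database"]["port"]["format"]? 7.67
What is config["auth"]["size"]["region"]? 1.67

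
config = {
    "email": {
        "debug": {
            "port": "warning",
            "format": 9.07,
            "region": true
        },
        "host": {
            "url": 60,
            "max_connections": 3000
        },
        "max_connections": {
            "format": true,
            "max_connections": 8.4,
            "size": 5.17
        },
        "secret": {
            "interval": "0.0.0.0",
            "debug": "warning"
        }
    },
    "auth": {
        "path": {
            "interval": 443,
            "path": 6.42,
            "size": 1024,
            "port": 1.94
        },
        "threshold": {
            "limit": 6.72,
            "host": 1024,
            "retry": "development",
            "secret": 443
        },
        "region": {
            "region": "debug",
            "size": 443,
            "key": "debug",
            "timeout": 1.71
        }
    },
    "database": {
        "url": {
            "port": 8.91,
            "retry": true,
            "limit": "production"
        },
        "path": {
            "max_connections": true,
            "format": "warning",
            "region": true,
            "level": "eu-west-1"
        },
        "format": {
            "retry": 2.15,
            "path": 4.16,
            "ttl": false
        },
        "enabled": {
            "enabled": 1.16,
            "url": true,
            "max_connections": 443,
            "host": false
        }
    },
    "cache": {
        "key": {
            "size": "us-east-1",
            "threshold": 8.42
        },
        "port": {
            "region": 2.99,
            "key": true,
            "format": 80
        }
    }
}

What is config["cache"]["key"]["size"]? "us-east-1"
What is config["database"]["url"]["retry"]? True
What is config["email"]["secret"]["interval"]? "0.0.0.0"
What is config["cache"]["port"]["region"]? 2.99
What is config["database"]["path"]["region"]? True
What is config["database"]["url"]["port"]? 8.91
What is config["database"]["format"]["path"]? 4.16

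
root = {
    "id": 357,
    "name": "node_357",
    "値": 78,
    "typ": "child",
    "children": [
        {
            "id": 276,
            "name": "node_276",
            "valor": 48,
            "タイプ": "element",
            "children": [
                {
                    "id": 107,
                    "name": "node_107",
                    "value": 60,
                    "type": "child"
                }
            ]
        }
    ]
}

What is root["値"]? 78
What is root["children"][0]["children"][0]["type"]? "child"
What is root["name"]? "node_357"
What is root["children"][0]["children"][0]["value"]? 60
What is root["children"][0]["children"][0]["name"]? "node_107"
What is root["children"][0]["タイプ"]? "element"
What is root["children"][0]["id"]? 276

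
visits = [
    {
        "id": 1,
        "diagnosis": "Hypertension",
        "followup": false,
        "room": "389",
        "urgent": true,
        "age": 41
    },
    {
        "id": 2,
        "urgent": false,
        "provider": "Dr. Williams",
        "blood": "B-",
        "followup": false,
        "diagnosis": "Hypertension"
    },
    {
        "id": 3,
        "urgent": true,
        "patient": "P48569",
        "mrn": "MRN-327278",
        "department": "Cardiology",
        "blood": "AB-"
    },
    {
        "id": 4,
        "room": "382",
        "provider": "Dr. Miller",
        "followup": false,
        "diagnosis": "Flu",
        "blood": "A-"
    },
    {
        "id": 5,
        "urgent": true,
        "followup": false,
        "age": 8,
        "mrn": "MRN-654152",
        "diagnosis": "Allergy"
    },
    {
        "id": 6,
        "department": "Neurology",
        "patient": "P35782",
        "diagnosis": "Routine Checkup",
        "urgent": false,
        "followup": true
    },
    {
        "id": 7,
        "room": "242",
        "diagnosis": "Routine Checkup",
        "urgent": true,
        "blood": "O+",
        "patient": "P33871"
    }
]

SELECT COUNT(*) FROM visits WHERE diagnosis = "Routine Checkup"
2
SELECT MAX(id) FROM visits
7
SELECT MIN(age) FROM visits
8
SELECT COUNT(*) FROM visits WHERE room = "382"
1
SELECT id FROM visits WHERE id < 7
[1, 2, 3, 4, 5, 6]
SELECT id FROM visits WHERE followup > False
[6]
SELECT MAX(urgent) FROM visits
True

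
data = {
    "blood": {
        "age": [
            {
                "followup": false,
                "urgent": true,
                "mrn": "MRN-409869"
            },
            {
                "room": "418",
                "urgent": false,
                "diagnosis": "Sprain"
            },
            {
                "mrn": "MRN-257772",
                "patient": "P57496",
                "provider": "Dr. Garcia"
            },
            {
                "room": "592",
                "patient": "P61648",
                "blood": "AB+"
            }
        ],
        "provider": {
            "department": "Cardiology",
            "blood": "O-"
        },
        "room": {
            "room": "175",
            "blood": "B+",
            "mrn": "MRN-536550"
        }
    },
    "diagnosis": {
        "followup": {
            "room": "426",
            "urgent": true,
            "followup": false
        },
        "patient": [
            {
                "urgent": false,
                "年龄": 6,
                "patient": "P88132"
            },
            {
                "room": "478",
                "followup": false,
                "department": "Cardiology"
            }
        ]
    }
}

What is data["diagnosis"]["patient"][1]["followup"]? False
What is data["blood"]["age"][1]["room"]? "418"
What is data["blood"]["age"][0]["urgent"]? True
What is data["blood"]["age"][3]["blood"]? "AB+"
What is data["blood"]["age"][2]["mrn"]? "MRN-257772"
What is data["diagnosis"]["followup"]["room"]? "426"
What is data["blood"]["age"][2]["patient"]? "P57496"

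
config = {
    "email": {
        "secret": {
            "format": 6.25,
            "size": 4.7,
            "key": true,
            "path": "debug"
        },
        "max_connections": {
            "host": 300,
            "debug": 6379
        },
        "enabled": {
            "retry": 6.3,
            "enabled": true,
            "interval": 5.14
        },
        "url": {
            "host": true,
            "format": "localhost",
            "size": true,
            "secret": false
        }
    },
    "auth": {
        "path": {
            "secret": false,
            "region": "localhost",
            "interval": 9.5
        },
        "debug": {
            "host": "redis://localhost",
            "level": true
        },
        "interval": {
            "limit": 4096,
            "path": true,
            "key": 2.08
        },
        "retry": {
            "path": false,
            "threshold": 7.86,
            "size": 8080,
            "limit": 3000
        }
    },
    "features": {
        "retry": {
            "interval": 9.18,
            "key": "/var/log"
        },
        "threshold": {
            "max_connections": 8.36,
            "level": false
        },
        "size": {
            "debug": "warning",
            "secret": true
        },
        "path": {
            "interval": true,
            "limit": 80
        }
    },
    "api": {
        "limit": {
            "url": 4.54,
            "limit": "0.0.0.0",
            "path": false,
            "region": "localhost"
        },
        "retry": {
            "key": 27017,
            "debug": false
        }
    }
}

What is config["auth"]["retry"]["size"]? 8080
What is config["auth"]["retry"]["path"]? False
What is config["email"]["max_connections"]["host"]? 300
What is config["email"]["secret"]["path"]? "debug"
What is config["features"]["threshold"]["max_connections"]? 8.36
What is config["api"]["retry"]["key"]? 27017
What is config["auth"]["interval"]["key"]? 2.08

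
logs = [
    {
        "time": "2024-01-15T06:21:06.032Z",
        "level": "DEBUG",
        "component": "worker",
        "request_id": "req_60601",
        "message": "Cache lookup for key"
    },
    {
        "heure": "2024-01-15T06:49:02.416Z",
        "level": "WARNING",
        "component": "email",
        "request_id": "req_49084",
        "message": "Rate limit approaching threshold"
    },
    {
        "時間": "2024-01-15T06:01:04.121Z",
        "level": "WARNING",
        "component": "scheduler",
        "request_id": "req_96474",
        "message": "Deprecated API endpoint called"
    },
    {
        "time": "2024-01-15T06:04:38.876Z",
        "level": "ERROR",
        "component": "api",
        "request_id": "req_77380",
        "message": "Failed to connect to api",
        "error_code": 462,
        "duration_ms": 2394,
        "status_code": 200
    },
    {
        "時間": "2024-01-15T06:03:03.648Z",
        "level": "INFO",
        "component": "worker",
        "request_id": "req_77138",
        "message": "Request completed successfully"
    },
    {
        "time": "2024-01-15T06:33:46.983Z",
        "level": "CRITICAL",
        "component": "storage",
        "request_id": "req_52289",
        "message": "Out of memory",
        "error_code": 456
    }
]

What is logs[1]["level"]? "WARNING"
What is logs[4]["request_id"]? "req_77138"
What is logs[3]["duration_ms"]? 2394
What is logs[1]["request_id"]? "req_49084"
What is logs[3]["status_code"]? 200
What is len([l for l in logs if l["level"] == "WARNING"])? 2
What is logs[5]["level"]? "CRITICAL"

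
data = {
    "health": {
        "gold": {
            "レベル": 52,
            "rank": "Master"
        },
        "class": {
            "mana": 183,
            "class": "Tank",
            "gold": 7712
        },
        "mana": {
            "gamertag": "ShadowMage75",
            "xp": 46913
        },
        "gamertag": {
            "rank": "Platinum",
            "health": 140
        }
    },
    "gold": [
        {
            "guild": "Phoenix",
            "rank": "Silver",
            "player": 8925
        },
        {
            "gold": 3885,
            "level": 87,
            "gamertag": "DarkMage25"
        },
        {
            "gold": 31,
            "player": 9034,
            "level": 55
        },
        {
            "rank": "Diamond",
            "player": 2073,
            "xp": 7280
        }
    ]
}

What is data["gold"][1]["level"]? 87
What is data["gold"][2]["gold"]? 31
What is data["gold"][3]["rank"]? "Diamond"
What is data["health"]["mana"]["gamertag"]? "ShadowMage75"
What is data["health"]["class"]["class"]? "Tank"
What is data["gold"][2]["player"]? 9034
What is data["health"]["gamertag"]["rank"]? "Platinum"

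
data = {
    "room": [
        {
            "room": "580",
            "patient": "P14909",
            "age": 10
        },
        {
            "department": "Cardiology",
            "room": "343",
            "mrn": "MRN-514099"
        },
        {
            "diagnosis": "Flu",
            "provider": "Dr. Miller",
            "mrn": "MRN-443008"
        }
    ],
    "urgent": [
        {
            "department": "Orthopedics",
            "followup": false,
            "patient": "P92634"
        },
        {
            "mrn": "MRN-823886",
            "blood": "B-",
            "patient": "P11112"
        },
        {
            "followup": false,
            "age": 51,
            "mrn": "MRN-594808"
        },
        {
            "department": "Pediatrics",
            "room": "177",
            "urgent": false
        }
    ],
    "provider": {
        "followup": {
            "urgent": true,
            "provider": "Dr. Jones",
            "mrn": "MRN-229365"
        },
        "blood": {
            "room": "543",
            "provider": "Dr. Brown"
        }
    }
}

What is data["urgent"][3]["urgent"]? False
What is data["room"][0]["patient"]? "P14909"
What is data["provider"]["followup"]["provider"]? "Dr. Jones"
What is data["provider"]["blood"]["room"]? "543"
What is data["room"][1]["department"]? "Cardiology"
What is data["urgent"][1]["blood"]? "B-"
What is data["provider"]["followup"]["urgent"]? True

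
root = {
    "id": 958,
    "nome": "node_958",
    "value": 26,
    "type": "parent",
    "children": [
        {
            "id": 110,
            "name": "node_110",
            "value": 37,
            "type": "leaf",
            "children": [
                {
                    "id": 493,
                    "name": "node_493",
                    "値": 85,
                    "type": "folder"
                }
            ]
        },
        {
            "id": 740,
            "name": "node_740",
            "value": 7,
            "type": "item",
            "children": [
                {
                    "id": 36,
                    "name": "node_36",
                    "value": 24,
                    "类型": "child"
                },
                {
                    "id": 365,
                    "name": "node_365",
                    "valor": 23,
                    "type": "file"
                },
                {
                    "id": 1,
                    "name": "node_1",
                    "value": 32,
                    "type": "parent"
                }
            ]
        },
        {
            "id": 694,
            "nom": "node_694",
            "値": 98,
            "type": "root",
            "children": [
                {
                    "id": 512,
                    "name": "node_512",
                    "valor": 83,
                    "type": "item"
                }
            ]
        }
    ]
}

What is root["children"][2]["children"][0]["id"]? 512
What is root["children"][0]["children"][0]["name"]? "node_493"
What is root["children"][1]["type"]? "item"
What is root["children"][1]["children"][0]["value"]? 24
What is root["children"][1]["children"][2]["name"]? "node_1"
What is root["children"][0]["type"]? "leaf"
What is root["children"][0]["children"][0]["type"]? "folder"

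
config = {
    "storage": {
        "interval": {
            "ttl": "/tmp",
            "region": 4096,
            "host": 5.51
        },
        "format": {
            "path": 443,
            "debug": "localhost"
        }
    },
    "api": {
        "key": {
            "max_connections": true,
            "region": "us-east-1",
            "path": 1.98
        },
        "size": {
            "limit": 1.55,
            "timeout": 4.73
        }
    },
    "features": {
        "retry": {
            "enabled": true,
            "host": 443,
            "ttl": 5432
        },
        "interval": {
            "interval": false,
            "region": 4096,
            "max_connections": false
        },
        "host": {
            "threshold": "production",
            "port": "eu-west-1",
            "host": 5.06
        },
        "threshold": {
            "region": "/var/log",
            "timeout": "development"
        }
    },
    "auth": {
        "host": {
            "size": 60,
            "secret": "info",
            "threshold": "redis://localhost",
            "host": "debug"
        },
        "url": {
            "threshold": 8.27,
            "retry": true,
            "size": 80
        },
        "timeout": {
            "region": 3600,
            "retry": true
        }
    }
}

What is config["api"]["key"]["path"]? 1.98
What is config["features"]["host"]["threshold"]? "production"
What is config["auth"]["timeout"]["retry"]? True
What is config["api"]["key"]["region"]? "us-east-1"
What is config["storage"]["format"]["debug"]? "localhost"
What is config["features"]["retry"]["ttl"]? 5432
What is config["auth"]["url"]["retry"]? True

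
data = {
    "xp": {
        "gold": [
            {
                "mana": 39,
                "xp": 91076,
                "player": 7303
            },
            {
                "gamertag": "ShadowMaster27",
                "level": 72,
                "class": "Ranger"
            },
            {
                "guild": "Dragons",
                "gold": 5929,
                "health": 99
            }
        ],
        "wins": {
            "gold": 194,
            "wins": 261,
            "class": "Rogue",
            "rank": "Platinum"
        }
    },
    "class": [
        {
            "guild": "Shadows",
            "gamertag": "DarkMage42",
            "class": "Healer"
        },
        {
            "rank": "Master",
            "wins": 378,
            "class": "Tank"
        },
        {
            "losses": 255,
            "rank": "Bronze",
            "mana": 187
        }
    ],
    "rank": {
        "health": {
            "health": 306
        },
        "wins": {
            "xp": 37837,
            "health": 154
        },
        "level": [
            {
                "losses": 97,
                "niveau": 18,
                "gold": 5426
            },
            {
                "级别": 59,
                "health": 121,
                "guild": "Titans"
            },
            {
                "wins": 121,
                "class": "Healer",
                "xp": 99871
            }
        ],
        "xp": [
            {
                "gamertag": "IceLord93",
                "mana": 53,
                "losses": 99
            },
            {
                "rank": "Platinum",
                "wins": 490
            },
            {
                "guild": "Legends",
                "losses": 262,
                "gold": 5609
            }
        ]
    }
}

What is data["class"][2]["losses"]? 255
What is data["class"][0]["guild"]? "Shadows"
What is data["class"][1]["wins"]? 378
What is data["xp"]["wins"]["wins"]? 261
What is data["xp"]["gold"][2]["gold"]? 5929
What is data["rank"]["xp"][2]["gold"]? 5609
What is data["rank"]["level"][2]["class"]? "Healer"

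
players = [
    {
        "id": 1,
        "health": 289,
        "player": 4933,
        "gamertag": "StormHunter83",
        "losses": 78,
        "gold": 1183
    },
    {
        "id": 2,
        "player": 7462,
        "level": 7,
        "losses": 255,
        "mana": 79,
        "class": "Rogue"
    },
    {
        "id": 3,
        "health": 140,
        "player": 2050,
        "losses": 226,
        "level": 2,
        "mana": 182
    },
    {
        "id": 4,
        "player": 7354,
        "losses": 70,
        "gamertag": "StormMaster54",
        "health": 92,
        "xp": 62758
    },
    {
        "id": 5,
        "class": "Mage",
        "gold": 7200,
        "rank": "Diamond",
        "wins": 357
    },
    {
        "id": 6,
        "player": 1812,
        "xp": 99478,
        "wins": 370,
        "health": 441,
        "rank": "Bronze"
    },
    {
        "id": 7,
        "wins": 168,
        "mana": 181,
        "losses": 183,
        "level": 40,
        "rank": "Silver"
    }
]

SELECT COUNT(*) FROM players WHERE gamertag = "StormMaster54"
1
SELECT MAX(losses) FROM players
255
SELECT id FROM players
[1, 2, 3, 4, 5, 6, 7]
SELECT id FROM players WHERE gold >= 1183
[1, 5]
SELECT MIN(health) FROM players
92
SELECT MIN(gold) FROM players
1183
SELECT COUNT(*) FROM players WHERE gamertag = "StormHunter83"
1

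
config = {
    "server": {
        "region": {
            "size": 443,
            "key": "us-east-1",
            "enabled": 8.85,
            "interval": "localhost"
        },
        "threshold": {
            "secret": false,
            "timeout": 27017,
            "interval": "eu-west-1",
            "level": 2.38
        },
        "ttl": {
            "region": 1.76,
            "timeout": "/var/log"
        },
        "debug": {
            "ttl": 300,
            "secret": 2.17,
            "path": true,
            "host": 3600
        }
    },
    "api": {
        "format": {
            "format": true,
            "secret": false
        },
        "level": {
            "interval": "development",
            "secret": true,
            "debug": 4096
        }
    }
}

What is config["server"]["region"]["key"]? "us-east-1"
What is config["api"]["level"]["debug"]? 4096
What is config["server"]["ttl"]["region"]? 1.76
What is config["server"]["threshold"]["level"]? 2.38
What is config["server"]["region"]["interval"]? "localhost"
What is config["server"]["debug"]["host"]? 3600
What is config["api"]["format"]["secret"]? False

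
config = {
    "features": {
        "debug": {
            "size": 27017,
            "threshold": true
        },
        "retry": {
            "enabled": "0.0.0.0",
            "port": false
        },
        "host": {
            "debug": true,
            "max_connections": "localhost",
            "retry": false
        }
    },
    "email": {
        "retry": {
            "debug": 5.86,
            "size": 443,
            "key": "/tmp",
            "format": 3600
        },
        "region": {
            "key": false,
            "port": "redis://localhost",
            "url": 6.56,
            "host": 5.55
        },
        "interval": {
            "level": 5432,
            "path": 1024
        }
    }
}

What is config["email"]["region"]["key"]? False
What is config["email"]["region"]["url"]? 6.56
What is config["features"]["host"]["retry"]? False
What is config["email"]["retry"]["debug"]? 5.86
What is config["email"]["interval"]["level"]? 5432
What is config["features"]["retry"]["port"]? False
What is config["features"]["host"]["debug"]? True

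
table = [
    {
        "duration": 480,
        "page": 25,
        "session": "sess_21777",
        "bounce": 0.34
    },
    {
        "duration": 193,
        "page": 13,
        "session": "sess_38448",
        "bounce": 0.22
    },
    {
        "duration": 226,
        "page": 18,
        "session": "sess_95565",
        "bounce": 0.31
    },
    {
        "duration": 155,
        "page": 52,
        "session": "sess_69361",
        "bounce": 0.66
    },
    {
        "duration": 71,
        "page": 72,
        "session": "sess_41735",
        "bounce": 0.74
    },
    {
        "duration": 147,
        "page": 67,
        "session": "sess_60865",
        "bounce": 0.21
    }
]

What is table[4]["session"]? "sess_41735"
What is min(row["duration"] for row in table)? 71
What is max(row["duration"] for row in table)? 480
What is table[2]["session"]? "sess_95565"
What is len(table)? 6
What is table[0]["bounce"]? 0.34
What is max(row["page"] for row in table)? 72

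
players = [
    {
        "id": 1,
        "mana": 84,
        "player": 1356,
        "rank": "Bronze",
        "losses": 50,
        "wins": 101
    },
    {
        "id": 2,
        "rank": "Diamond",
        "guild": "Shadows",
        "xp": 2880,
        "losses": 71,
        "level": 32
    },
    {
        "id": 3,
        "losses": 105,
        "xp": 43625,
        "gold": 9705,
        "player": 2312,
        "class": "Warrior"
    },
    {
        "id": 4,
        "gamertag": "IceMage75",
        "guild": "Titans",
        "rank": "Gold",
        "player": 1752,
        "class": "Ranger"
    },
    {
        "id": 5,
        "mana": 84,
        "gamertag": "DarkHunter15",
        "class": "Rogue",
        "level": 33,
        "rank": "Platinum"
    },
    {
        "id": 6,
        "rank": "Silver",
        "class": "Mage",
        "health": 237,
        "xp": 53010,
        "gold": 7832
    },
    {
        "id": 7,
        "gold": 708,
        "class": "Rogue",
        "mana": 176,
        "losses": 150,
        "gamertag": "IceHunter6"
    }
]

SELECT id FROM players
[1, 2, 3, 4, 5, 6, 7]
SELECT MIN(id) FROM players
1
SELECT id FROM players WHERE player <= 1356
[1]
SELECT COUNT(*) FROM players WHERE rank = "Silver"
1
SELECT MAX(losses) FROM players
150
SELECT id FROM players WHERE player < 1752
[1]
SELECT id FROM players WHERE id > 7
[]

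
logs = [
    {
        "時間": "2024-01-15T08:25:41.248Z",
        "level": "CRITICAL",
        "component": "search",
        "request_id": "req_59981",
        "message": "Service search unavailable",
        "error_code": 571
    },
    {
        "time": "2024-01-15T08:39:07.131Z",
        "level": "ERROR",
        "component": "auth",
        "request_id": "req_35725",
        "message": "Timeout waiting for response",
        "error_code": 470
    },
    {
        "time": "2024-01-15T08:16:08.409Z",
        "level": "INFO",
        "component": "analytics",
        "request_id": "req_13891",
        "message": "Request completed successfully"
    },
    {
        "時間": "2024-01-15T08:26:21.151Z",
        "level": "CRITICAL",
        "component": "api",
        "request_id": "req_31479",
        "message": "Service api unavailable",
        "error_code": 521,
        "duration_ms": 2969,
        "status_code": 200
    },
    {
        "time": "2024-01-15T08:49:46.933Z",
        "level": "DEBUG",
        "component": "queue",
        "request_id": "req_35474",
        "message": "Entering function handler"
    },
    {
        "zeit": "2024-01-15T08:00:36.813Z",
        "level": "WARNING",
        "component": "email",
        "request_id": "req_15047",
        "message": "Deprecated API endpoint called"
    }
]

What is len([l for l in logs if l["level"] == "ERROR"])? 1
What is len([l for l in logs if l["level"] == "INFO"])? 1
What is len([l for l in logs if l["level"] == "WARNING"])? 1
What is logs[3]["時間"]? "2024-01-15T08:26:21.151Z"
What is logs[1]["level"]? "ERROR"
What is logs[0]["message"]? "Service search unavailable"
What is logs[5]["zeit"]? "2024-01-15T08:00:36.813Z"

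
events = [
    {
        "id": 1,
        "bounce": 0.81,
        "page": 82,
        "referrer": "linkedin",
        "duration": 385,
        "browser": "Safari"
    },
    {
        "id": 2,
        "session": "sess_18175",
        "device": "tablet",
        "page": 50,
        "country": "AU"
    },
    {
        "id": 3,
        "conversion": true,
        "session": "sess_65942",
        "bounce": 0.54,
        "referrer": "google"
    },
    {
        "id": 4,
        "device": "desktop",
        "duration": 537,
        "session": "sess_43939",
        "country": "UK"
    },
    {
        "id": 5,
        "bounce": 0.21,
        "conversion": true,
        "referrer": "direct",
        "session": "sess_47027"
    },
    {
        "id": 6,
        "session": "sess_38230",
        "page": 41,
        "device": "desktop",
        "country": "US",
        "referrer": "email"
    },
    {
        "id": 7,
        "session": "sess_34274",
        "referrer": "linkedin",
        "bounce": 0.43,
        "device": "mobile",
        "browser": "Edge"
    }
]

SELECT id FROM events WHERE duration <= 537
[1, 4]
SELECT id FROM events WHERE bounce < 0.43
[5]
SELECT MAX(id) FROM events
7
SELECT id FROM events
[1, 2, 3, 4, 5, 6, 7]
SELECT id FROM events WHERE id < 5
[1, 2, 3, 4]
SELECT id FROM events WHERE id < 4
[1, 2, 3]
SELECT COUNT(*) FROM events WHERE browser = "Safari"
1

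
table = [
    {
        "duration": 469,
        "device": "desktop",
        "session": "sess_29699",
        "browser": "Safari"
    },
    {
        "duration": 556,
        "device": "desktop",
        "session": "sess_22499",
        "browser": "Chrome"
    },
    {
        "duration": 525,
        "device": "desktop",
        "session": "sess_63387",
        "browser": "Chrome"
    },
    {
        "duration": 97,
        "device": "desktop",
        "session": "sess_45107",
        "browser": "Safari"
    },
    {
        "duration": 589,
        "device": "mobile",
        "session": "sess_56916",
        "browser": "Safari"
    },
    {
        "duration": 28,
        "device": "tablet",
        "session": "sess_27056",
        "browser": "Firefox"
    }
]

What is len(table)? 6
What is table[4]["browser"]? "Safari"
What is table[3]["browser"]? "Safari"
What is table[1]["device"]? "desktop"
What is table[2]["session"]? "sess_63387"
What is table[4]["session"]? "sess_56916"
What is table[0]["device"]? "desktop"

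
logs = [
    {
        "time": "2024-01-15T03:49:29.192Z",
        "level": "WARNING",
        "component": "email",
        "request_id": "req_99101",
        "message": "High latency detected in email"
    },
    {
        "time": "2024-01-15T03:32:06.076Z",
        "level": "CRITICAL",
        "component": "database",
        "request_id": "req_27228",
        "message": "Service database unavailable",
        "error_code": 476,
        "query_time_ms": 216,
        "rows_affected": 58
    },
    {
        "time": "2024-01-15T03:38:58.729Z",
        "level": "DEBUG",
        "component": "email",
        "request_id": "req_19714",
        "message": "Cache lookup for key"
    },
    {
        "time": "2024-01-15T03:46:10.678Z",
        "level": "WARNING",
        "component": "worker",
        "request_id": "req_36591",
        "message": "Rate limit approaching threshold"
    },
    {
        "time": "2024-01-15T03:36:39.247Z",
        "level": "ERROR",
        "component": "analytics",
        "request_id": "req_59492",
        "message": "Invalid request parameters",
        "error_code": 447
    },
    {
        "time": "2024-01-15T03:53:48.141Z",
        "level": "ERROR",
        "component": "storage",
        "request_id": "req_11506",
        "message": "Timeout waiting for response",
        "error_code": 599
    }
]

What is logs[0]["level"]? "WARNING"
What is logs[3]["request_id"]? "req_36591"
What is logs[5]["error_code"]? 599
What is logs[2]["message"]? "Cache lookup for key"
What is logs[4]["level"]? "ERROR"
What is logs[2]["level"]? "DEBUG"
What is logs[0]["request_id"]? "req_99101"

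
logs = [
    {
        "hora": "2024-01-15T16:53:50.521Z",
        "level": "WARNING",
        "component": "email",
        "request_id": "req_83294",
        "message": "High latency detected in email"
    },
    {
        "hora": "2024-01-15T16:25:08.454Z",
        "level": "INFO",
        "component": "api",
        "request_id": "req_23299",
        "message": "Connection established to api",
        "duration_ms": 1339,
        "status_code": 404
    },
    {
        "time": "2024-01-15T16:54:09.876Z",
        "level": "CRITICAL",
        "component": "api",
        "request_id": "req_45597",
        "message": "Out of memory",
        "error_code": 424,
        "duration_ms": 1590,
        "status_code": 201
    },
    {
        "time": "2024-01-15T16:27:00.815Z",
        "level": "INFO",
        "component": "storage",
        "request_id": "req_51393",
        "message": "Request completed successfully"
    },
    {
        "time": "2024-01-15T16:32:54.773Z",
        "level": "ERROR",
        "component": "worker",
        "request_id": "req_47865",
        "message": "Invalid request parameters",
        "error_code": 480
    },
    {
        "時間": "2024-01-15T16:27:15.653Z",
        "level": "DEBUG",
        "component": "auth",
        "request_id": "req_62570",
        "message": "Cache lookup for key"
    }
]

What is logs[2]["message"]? "Out of memory"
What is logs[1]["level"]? "INFO"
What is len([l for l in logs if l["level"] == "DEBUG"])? 1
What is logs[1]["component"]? "api"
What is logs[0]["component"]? "email"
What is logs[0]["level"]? "WARNING"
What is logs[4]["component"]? "worker"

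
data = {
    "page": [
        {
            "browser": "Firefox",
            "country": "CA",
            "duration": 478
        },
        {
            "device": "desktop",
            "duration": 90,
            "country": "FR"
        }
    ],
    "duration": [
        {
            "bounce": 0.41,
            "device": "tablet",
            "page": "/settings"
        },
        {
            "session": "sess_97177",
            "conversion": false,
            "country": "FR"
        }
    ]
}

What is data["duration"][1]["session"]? "sess_97177"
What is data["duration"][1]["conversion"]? False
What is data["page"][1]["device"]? "desktop"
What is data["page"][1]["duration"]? 90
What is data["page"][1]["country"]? "FR"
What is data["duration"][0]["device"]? "tablet"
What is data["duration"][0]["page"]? "/settings"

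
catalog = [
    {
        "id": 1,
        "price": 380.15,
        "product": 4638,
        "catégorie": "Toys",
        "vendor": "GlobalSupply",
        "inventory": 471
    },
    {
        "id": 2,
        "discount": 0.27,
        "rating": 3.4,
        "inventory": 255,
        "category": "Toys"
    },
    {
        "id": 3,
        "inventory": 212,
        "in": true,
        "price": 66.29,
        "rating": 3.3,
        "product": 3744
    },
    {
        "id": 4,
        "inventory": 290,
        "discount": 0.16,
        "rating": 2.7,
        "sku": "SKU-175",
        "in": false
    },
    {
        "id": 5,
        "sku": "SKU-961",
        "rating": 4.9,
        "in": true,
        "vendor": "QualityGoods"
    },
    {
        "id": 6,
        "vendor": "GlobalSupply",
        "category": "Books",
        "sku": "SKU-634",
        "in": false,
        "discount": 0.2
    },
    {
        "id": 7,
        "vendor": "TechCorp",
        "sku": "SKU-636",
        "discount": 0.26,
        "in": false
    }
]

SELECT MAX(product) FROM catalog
4638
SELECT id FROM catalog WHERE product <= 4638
[1, 3]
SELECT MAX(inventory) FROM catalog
471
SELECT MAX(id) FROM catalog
7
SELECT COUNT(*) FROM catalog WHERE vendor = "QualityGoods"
1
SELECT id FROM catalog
[1, 2, 3, 4, 5, 6, 7]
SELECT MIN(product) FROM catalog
3744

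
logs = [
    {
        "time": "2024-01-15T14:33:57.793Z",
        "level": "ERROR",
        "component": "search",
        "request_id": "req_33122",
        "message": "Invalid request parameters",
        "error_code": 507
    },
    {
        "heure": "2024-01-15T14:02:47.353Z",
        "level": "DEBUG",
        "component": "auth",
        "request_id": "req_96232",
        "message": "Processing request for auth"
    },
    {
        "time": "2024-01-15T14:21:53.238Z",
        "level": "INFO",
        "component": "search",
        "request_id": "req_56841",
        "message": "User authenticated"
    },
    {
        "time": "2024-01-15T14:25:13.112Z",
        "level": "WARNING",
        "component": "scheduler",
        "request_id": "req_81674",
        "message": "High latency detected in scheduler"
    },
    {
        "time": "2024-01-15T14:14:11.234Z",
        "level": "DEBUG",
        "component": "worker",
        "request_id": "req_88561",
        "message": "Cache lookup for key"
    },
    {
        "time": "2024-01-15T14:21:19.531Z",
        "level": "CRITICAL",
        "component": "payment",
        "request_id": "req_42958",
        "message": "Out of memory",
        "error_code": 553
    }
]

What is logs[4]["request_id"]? "req_88561"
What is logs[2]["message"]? "User authenticated"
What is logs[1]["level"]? "DEBUG"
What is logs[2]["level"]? "INFO"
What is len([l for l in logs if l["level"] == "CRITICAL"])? 1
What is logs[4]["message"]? "Cache lookup for key"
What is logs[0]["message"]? "Invalid request parameters"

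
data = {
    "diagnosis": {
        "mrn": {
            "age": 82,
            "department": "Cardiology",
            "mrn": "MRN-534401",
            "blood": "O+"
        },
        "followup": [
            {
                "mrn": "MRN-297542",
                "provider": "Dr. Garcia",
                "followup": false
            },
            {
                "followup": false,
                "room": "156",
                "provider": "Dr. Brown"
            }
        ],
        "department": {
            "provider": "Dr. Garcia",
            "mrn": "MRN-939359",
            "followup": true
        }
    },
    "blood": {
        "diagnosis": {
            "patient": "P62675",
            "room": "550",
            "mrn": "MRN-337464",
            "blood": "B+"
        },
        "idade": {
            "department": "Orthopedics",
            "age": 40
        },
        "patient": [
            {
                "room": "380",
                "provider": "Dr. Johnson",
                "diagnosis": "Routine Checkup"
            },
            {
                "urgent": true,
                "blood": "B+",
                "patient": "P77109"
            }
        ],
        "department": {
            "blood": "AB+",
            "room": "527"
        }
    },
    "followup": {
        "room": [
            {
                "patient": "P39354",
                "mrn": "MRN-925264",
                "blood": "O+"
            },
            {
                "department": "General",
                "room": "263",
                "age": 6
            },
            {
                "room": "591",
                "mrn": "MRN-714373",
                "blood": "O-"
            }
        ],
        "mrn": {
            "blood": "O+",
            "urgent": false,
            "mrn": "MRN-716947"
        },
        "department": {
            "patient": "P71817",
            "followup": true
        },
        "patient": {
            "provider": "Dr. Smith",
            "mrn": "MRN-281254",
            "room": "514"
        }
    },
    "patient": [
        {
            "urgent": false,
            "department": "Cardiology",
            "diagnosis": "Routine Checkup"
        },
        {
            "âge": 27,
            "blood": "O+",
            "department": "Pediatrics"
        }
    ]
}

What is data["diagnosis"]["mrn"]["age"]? 82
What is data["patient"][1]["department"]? "Pediatrics"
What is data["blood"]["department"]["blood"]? "AB+"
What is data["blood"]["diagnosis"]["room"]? "550"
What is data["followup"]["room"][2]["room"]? "591"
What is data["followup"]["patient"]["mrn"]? "MRN-281254"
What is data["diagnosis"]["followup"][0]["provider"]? "Dr. Garcia"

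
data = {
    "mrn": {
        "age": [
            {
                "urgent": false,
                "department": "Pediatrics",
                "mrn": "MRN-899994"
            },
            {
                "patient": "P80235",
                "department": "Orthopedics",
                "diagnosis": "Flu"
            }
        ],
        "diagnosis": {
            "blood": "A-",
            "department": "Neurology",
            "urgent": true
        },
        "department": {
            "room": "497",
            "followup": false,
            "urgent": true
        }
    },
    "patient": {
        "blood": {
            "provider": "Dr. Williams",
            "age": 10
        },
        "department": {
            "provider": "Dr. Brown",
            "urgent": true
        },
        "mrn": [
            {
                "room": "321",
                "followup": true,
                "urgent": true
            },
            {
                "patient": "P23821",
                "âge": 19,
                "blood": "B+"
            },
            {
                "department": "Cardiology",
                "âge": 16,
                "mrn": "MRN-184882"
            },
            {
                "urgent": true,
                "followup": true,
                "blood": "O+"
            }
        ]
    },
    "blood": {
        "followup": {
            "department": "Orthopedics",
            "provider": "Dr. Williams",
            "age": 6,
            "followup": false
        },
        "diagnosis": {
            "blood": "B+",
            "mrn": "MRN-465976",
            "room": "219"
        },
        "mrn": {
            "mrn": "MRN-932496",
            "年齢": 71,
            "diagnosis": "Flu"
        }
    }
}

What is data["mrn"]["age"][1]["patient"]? "P80235"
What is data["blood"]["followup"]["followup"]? False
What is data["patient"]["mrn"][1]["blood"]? "B+"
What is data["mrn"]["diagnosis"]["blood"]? "A-"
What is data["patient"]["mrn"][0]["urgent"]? True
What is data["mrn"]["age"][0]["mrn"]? "MRN-899994"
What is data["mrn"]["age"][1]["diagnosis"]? "Flu"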